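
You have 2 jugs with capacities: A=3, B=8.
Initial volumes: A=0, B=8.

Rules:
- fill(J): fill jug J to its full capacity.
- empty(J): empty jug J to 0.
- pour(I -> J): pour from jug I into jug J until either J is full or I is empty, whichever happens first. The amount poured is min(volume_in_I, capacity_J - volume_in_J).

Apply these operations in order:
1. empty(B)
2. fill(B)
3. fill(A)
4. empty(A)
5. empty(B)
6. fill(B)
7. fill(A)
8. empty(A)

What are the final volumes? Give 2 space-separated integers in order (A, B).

Answer: 0 8

Derivation:
Step 1: empty(B) -> (A=0 B=0)
Step 2: fill(B) -> (A=0 B=8)
Step 3: fill(A) -> (A=3 B=8)
Step 4: empty(A) -> (A=0 B=8)
Step 5: empty(B) -> (A=0 B=0)
Step 6: fill(B) -> (A=0 B=8)
Step 7: fill(A) -> (A=3 B=8)
Step 8: empty(A) -> (A=0 B=8)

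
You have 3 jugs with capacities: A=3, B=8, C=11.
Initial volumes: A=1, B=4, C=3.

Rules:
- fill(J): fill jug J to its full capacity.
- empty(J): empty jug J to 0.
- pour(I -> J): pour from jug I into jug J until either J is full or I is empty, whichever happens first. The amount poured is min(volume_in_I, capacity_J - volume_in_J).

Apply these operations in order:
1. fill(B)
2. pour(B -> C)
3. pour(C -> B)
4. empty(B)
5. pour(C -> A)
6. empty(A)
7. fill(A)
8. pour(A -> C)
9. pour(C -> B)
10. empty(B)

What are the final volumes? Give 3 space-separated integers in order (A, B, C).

Step 1: fill(B) -> (A=1 B=8 C=3)
Step 2: pour(B -> C) -> (A=1 B=0 C=11)
Step 3: pour(C -> B) -> (A=1 B=8 C=3)
Step 4: empty(B) -> (A=1 B=0 C=3)
Step 5: pour(C -> A) -> (A=3 B=0 C=1)
Step 6: empty(A) -> (A=0 B=0 C=1)
Step 7: fill(A) -> (A=3 B=0 C=1)
Step 8: pour(A -> C) -> (A=0 B=0 C=4)
Step 9: pour(C -> B) -> (A=0 B=4 C=0)
Step 10: empty(B) -> (A=0 B=0 C=0)

Answer: 0 0 0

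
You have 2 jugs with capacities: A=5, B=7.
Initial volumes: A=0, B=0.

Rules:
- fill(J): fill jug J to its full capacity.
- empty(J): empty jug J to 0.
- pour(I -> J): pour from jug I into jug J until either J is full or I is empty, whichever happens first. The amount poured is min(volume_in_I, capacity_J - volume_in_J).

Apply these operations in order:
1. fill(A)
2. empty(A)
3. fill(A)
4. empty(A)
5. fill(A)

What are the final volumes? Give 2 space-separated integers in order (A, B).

Answer: 5 0

Derivation:
Step 1: fill(A) -> (A=5 B=0)
Step 2: empty(A) -> (A=0 B=0)
Step 3: fill(A) -> (A=5 B=0)
Step 4: empty(A) -> (A=0 B=0)
Step 5: fill(A) -> (A=5 B=0)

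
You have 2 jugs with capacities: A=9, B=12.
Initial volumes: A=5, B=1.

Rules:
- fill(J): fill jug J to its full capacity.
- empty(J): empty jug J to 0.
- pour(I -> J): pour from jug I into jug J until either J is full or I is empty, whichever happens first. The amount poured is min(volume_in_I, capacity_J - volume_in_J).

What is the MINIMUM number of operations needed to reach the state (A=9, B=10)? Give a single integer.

Answer: 3

Derivation:
BFS from (A=5, B=1). One shortest path:
  1. fill(A) -> (A=9 B=1)
  2. pour(A -> B) -> (A=0 B=10)
  3. fill(A) -> (A=9 B=10)
Reached target in 3 moves.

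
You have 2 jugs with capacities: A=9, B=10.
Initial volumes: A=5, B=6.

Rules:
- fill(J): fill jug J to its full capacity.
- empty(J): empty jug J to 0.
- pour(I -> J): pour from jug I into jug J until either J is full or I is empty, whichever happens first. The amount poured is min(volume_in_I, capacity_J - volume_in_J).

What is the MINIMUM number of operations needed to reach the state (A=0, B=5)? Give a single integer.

Answer: 2

Derivation:
BFS from (A=5, B=6). One shortest path:
  1. empty(B) -> (A=5 B=0)
  2. pour(A -> B) -> (A=0 B=5)
Reached target in 2 moves.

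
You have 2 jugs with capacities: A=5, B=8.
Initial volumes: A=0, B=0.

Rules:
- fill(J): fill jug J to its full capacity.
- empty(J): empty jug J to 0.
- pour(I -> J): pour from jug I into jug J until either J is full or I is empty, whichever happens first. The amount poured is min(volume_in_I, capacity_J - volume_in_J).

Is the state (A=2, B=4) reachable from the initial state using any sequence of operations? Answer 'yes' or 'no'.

BFS explored all 26 reachable states.
Reachable set includes: (0,0), (0,1), (0,2), (0,3), (0,4), (0,5), (0,6), (0,7), (0,8), (1,0), (1,8), (2,0) ...
Target (A=2, B=4) not in reachable set → no.

Answer: no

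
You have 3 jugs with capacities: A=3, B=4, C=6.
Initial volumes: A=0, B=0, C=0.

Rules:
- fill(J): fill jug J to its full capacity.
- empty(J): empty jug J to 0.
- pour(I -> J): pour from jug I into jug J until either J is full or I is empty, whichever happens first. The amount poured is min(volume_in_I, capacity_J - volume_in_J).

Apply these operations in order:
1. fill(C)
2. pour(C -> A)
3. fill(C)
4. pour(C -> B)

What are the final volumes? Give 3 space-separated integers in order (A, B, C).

Answer: 3 4 2

Derivation:
Step 1: fill(C) -> (A=0 B=0 C=6)
Step 2: pour(C -> A) -> (A=3 B=0 C=3)
Step 3: fill(C) -> (A=3 B=0 C=6)
Step 4: pour(C -> B) -> (A=3 B=4 C=2)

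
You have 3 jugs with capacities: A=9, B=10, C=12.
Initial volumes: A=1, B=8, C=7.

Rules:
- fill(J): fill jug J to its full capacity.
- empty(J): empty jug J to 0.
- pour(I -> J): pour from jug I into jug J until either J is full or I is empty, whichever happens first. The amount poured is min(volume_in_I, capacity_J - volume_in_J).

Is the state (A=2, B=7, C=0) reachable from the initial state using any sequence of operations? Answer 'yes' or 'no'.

Answer: yes

Derivation:
BFS from (A=1, B=8, C=7):
  1. fill(B) -> (A=1 B=10 C=7)
  2. pour(B -> A) -> (A=9 B=2 C=7)
  3. empty(A) -> (A=0 B=2 C=7)
  4. pour(B -> A) -> (A=2 B=0 C=7)
  5. pour(C -> B) -> (A=2 B=7 C=0)
Target reached → yes.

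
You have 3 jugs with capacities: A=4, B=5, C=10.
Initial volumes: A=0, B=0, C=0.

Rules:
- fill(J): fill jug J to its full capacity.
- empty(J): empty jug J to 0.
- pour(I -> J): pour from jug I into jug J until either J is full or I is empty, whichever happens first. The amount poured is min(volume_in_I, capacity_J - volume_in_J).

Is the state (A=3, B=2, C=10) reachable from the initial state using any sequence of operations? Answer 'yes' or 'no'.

BFS from (A=0, B=0, C=0):
  1. fill(C) -> (A=0 B=0 C=10)
  2. pour(C -> A) -> (A=4 B=0 C=6)
  3. pour(A -> B) -> (A=0 B=4 C=6)
  4. pour(C -> A) -> (A=4 B=4 C=2)
  5. pour(A -> B) -> (A=3 B=5 C=2)
  6. empty(B) -> (A=3 B=0 C=2)
  7. pour(C -> B) -> (A=3 B=2 C=0)
  8. fill(C) -> (A=3 B=2 C=10)
Target reached → yes.

Answer: yes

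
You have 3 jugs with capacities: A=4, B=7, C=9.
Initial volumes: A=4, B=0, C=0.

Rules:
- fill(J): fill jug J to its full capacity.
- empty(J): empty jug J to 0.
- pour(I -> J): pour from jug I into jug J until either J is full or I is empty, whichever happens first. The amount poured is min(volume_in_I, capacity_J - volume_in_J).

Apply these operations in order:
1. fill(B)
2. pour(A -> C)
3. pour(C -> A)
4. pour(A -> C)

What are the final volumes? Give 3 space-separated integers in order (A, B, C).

Answer: 0 7 4

Derivation:
Step 1: fill(B) -> (A=4 B=7 C=0)
Step 2: pour(A -> C) -> (A=0 B=7 C=4)
Step 3: pour(C -> A) -> (A=4 B=7 C=0)
Step 4: pour(A -> C) -> (A=0 B=7 C=4)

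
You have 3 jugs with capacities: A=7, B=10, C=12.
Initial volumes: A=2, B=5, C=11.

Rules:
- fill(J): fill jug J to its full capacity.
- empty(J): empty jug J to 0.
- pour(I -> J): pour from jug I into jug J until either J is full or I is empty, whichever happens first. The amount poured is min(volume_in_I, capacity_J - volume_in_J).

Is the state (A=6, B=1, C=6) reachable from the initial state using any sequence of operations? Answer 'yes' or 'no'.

BFS explored all 551 reachable states.
Reachable set includes: (0,0,0), (0,0,1), (0,0,2), (0,0,3), (0,0,4), (0,0,5), (0,0,6), (0,0,7), (0,0,8), (0,0,9), (0,0,10), (0,0,11) ...
Target (A=6, B=1, C=6) not in reachable set → no.

Answer: no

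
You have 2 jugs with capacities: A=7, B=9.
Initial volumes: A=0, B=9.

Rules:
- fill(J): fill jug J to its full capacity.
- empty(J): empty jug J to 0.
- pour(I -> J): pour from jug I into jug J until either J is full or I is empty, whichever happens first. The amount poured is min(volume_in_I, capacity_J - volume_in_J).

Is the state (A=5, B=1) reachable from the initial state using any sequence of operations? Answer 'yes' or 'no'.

BFS explored all 32 reachable states.
Reachable set includes: (0,0), (0,1), (0,2), (0,3), (0,4), (0,5), (0,6), (0,7), (0,8), (0,9), (1,0), (1,9) ...
Target (A=5, B=1) not in reachable set → no.

Answer: no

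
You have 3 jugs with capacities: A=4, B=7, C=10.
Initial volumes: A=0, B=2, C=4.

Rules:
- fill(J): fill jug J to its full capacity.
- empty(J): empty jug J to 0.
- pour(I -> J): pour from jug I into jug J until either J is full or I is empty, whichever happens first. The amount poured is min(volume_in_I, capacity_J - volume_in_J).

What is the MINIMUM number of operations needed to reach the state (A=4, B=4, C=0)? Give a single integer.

BFS from (A=0, B=2, C=4). One shortest path:
  1. fill(A) -> (A=4 B=2 C=4)
  2. empty(B) -> (A=4 B=0 C=4)
  3. pour(C -> B) -> (A=4 B=4 C=0)
Reached target in 3 moves.

Answer: 3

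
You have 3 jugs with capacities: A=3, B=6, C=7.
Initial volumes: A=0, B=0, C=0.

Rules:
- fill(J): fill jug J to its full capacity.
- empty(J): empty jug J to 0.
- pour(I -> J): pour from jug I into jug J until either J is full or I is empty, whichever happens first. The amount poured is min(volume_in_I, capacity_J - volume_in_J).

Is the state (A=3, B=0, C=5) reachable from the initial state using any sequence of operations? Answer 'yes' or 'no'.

Answer: yes

Derivation:
BFS from (A=0, B=0, C=0):
  1. fill(C) -> (A=0 B=0 C=7)
  2. pour(C -> A) -> (A=3 B=0 C=4)
  3. pour(C -> B) -> (A=3 B=4 C=0)
  4. fill(C) -> (A=3 B=4 C=7)
  5. pour(C -> B) -> (A=3 B=6 C=5)
  6. empty(B) -> (A=3 B=0 C=5)
Target reached → yes.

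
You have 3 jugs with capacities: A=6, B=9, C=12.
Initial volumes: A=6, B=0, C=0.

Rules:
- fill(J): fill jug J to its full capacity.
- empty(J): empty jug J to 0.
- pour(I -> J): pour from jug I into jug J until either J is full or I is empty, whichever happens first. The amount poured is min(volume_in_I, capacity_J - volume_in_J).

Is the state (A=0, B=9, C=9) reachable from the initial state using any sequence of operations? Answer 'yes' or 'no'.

BFS from (A=6, B=0, C=0):
  1. fill(C) -> (A=6 B=0 C=12)
  2. pour(A -> B) -> (A=0 B=6 C=12)
  3. pour(C -> B) -> (A=0 B=9 C=9)
Target reached → yes.

Answer: yes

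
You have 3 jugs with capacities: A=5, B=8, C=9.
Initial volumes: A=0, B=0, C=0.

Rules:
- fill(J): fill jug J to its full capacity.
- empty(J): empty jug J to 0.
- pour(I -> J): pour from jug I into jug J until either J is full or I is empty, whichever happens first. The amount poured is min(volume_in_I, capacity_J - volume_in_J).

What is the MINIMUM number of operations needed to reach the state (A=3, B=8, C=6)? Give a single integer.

Answer: 6

Derivation:
BFS from (A=0, B=0, C=0). One shortest path:
  1. fill(C) -> (A=0 B=0 C=9)
  2. pour(C -> B) -> (A=0 B=8 C=1)
  3. pour(B -> A) -> (A=5 B=3 C=1)
  4. pour(A -> C) -> (A=0 B=3 C=6)
  5. pour(B -> A) -> (A=3 B=0 C=6)
  6. fill(B) -> (A=3 B=8 C=6)
Reached target in 6 moves.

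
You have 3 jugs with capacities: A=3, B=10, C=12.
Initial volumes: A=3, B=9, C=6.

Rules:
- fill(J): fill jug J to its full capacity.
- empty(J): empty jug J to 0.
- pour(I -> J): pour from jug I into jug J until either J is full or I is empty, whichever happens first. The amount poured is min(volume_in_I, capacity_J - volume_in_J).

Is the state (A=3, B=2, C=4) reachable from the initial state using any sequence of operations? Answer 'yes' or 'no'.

Answer: yes

Derivation:
BFS from (A=3, B=9, C=6):
  1. pour(A -> B) -> (A=2 B=10 C=6)
  2. pour(B -> C) -> (A=2 B=4 C=12)
  3. empty(C) -> (A=2 B=4 C=0)
  4. pour(B -> C) -> (A=2 B=0 C=4)
  5. pour(A -> B) -> (A=0 B=2 C=4)
  6. fill(A) -> (A=3 B=2 C=4)
Target reached → yes.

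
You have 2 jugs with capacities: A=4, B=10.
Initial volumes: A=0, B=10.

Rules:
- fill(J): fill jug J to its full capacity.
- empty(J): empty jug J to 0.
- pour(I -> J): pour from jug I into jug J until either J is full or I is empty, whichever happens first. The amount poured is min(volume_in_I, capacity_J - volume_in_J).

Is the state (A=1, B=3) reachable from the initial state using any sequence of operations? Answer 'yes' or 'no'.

Answer: no

Derivation:
BFS explored all 14 reachable states.
Reachable set includes: (0,0), (0,2), (0,4), (0,6), (0,8), (0,10), (2,0), (2,10), (4,0), (4,2), (4,4), (4,6) ...
Target (A=1, B=3) not in reachable set → no.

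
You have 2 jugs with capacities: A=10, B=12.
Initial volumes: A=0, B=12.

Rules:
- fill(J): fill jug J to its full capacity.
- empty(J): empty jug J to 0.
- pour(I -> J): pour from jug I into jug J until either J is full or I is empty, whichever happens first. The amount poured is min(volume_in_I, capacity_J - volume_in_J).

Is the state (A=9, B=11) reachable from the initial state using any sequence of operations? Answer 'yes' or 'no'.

BFS explored all 22 reachable states.
Reachable set includes: (0,0), (0,2), (0,4), (0,6), (0,8), (0,10), (0,12), (2,0), (2,12), (4,0), (4,12), (6,0) ...
Target (A=9, B=11) not in reachable set → no.

Answer: no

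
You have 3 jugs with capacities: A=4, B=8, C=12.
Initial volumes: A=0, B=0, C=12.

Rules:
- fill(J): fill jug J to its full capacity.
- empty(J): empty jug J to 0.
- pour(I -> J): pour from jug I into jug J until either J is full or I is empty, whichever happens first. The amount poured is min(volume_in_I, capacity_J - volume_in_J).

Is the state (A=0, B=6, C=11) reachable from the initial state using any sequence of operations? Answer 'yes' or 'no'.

BFS explored all 24 reachable states.
Reachable set includes: (0,0,0), (0,0,4), (0,0,8), (0,0,12), (0,4,0), (0,4,4), (0,4,8), (0,4,12), (0,8,0), (0,8,4), (0,8,8), (0,8,12) ...
Target (A=0, B=6, C=11) not in reachable set → no.

Answer: no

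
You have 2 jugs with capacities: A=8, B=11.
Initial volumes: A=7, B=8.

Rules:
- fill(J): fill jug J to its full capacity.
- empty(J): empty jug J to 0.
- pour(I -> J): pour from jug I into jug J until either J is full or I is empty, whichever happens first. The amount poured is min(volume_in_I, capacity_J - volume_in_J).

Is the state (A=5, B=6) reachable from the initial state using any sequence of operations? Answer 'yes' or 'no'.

BFS explored all 39 reachable states.
Reachable set includes: (0,0), (0,1), (0,2), (0,3), (0,4), (0,5), (0,6), (0,7), (0,8), (0,9), (0,10), (0,11) ...
Target (A=5, B=6) not in reachable set → no.

Answer: no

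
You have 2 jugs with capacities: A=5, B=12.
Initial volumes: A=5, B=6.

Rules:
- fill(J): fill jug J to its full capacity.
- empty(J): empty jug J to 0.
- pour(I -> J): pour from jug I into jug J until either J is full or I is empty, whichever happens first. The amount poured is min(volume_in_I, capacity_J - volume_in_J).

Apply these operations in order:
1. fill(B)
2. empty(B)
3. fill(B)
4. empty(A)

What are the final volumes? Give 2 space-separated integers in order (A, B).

Step 1: fill(B) -> (A=5 B=12)
Step 2: empty(B) -> (A=5 B=0)
Step 3: fill(B) -> (A=5 B=12)
Step 4: empty(A) -> (A=0 B=12)

Answer: 0 12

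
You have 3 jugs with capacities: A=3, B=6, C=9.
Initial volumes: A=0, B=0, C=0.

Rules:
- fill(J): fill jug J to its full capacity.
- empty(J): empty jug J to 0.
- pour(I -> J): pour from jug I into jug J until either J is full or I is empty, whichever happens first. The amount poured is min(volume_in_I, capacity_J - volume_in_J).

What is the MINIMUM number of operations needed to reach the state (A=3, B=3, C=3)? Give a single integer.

BFS from (A=0, B=0, C=0). One shortest path:
  1. fill(C) -> (A=0 B=0 C=9)
  2. pour(C -> B) -> (A=0 B=6 C=3)
  3. pour(B -> A) -> (A=3 B=3 C=3)
Reached target in 3 moves.

Answer: 3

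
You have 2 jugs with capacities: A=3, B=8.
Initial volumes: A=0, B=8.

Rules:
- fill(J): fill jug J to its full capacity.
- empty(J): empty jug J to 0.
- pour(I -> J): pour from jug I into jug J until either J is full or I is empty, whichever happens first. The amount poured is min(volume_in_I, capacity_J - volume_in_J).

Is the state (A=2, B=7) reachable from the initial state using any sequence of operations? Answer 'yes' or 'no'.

Answer: no

Derivation:
BFS explored all 22 reachable states.
Reachable set includes: (0,0), (0,1), (0,2), (0,3), (0,4), (0,5), (0,6), (0,7), (0,8), (1,0), (1,8), (2,0) ...
Target (A=2, B=7) not in reachable set → no.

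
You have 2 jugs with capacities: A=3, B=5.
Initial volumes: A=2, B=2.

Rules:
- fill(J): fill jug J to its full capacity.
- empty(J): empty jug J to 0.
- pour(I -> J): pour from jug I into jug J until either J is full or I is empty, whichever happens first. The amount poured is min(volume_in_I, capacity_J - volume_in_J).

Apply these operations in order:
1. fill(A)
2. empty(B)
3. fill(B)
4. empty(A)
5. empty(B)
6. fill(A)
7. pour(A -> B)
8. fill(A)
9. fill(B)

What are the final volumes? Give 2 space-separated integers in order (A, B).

Step 1: fill(A) -> (A=3 B=2)
Step 2: empty(B) -> (A=3 B=0)
Step 3: fill(B) -> (A=3 B=5)
Step 4: empty(A) -> (A=0 B=5)
Step 5: empty(B) -> (A=0 B=0)
Step 6: fill(A) -> (A=3 B=0)
Step 7: pour(A -> B) -> (A=0 B=3)
Step 8: fill(A) -> (A=3 B=3)
Step 9: fill(B) -> (A=3 B=5)

Answer: 3 5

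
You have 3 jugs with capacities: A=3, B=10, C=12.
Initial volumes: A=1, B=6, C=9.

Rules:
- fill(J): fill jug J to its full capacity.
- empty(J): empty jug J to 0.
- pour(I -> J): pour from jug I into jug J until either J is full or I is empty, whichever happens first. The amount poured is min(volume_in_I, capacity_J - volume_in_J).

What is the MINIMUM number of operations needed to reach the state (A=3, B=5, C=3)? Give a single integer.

Answer: 5

Derivation:
BFS from (A=1, B=6, C=9). One shortest path:
  1. fill(B) -> (A=1 B=10 C=9)
  2. empty(C) -> (A=1 B=10 C=0)
  3. pour(B -> A) -> (A=3 B=8 C=0)
  4. pour(A -> C) -> (A=0 B=8 C=3)
  5. pour(B -> A) -> (A=3 B=5 C=3)
Reached target in 5 moves.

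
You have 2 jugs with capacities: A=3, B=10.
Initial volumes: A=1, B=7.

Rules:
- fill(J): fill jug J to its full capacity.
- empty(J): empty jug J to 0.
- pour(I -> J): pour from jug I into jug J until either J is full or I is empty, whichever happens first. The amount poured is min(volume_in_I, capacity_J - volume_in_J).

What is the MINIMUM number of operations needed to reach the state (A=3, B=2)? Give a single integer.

Answer: 3

Derivation:
BFS from (A=1, B=7). One shortest path:
  1. pour(B -> A) -> (A=3 B=5)
  2. empty(A) -> (A=0 B=5)
  3. pour(B -> A) -> (A=3 B=2)
Reached target in 3 moves.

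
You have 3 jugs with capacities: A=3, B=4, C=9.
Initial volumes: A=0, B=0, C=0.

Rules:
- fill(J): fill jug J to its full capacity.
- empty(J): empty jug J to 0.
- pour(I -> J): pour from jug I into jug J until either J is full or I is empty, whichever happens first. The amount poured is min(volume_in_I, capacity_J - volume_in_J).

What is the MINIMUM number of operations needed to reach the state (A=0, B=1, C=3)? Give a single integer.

Answer: 3

Derivation:
BFS from (A=0, B=0, C=0). One shortest path:
  1. fill(B) -> (A=0 B=4 C=0)
  2. pour(B -> A) -> (A=3 B=1 C=0)
  3. pour(A -> C) -> (A=0 B=1 C=3)
Reached target in 3 moves.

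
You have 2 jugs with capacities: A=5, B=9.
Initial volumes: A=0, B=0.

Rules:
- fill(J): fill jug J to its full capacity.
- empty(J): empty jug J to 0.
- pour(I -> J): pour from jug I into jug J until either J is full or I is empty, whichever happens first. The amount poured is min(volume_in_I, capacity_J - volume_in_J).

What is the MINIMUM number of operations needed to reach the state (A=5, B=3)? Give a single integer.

Answer: 8

Derivation:
BFS from (A=0, B=0). One shortest path:
  1. fill(B) -> (A=0 B=9)
  2. pour(B -> A) -> (A=5 B=4)
  3. empty(A) -> (A=0 B=4)
  4. pour(B -> A) -> (A=4 B=0)
  5. fill(B) -> (A=4 B=9)
  6. pour(B -> A) -> (A=5 B=8)
  7. empty(A) -> (A=0 B=8)
  8. pour(B -> A) -> (A=5 B=3)
Reached target in 8 moves.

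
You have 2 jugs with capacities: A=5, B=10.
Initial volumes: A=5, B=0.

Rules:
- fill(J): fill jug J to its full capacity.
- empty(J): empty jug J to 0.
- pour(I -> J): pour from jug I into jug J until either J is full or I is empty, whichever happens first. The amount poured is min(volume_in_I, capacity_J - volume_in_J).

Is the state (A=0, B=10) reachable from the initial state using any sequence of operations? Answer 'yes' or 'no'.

BFS from (A=5, B=0):
  1. empty(A) -> (A=0 B=0)
  2. fill(B) -> (A=0 B=10)
Target reached → yes.

Answer: yes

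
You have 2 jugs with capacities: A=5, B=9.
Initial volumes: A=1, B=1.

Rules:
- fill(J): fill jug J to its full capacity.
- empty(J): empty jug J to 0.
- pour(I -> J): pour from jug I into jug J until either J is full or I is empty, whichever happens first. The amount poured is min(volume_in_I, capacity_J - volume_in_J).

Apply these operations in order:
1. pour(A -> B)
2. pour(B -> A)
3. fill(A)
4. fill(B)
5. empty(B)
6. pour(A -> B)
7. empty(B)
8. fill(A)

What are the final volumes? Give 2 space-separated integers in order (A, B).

Step 1: pour(A -> B) -> (A=0 B=2)
Step 2: pour(B -> A) -> (A=2 B=0)
Step 3: fill(A) -> (A=5 B=0)
Step 4: fill(B) -> (A=5 B=9)
Step 5: empty(B) -> (A=5 B=0)
Step 6: pour(A -> B) -> (A=0 B=5)
Step 7: empty(B) -> (A=0 B=0)
Step 8: fill(A) -> (A=5 B=0)

Answer: 5 0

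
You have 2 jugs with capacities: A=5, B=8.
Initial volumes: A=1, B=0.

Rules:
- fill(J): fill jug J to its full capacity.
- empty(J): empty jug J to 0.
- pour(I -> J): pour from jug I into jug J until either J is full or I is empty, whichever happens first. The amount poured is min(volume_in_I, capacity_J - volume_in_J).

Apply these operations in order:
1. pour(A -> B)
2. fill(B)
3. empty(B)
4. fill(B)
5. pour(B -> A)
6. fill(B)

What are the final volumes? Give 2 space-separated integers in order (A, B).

Answer: 5 8

Derivation:
Step 1: pour(A -> B) -> (A=0 B=1)
Step 2: fill(B) -> (A=0 B=8)
Step 3: empty(B) -> (A=0 B=0)
Step 4: fill(B) -> (A=0 B=8)
Step 5: pour(B -> A) -> (A=5 B=3)
Step 6: fill(B) -> (A=5 B=8)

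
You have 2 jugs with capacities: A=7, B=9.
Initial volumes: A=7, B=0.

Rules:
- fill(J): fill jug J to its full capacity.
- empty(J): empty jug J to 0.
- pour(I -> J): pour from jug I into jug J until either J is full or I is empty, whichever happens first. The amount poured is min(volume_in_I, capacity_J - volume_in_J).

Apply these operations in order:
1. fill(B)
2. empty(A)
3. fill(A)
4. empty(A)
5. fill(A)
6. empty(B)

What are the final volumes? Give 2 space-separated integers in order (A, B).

Answer: 7 0

Derivation:
Step 1: fill(B) -> (A=7 B=9)
Step 2: empty(A) -> (A=0 B=9)
Step 3: fill(A) -> (A=7 B=9)
Step 4: empty(A) -> (A=0 B=9)
Step 5: fill(A) -> (A=7 B=9)
Step 6: empty(B) -> (A=7 B=0)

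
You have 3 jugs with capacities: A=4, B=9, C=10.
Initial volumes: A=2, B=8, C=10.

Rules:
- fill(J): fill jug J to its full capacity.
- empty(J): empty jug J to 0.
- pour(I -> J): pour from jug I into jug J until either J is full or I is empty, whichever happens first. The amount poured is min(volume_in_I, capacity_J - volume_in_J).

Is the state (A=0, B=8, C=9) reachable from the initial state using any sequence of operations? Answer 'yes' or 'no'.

Answer: yes

Derivation:
BFS from (A=2, B=8, C=10):
  1. fill(A) -> (A=4 B=8 C=10)
  2. pour(C -> B) -> (A=4 B=9 C=9)
  3. empty(B) -> (A=4 B=0 C=9)
  4. pour(A -> B) -> (A=0 B=4 C=9)
  5. fill(A) -> (A=4 B=4 C=9)
  6. pour(A -> B) -> (A=0 B=8 C=9)
Target reached → yes.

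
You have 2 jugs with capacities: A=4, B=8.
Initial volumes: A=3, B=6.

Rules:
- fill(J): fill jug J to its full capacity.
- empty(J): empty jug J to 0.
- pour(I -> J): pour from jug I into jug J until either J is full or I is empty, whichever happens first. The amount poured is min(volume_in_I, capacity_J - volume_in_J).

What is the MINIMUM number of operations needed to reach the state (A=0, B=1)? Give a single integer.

Answer: 3

Derivation:
BFS from (A=3, B=6). One shortest path:
  1. pour(A -> B) -> (A=1 B=8)
  2. empty(B) -> (A=1 B=0)
  3. pour(A -> B) -> (A=0 B=1)
Reached target in 3 moves.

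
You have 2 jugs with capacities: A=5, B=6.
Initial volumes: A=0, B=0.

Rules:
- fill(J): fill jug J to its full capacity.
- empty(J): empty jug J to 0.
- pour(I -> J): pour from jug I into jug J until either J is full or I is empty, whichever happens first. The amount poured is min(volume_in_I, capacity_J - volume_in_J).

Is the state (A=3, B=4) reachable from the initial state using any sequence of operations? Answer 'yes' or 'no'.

BFS explored all 22 reachable states.
Reachable set includes: (0,0), (0,1), (0,2), (0,3), (0,4), (0,5), (0,6), (1,0), (1,6), (2,0), (2,6), (3,0) ...
Target (A=3, B=4) not in reachable set → no.

Answer: no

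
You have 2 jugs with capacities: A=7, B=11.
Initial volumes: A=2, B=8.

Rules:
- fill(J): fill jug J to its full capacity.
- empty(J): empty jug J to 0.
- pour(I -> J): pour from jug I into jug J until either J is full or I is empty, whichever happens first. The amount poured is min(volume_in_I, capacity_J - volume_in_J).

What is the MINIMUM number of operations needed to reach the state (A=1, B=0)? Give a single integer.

Answer: 4

Derivation:
BFS from (A=2, B=8). One shortest path:
  1. empty(A) -> (A=0 B=8)
  2. pour(B -> A) -> (A=7 B=1)
  3. empty(A) -> (A=0 B=1)
  4. pour(B -> A) -> (A=1 B=0)
Reached target in 4 moves.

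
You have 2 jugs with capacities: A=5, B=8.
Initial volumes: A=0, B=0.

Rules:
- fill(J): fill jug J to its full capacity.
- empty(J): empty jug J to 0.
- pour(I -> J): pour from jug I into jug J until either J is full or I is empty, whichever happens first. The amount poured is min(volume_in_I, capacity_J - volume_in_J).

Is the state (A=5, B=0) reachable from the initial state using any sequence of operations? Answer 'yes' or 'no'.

BFS from (A=0, B=0):
  1. fill(A) -> (A=5 B=0)
Target reached → yes.

Answer: yes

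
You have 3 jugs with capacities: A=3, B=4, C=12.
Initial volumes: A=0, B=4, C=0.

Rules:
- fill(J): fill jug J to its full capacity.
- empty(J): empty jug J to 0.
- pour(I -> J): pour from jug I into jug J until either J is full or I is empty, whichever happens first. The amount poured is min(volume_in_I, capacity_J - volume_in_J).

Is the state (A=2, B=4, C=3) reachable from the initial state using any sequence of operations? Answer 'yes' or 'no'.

Answer: yes

Derivation:
BFS from (A=0, B=4, C=0):
  1. fill(A) -> (A=3 B=4 C=0)
  2. empty(B) -> (A=3 B=0 C=0)
  3. pour(A -> B) -> (A=0 B=3 C=0)
  4. fill(A) -> (A=3 B=3 C=0)
  5. pour(A -> C) -> (A=0 B=3 C=3)
  6. fill(A) -> (A=3 B=3 C=3)
  7. pour(A -> B) -> (A=2 B=4 C=3)
Target reached → yes.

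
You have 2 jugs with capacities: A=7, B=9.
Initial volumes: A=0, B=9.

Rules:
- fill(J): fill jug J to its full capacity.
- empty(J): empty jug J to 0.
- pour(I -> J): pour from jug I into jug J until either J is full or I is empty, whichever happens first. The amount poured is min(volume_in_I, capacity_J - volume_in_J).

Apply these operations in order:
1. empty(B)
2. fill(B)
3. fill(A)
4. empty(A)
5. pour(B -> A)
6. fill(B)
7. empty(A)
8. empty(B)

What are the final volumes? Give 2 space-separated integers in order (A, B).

Step 1: empty(B) -> (A=0 B=0)
Step 2: fill(B) -> (A=0 B=9)
Step 3: fill(A) -> (A=7 B=9)
Step 4: empty(A) -> (A=0 B=9)
Step 5: pour(B -> A) -> (A=7 B=2)
Step 6: fill(B) -> (A=7 B=9)
Step 7: empty(A) -> (A=0 B=9)
Step 8: empty(B) -> (A=0 B=0)

Answer: 0 0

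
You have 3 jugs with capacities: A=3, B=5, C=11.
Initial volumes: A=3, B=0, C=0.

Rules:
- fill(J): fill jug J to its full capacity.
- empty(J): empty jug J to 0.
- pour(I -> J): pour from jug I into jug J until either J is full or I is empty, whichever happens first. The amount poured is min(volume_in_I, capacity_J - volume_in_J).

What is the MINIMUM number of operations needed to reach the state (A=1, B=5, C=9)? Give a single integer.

BFS from (A=3, B=0, C=0). One shortest path:
  1. fill(C) -> (A=3 B=0 C=11)
  2. pour(A -> B) -> (A=0 B=3 C=11)
  3. fill(A) -> (A=3 B=3 C=11)
  4. pour(C -> B) -> (A=3 B=5 C=9)
  5. empty(B) -> (A=3 B=0 C=9)
  6. pour(A -> B) -> (A=0 B=3 C=9)
  7. fill(A) -> (A=3 B=3 C=9)
  8. pour(A -> B) -> (A=1 B=5 C=9)
Reached target in 8 moves.

Answer: 8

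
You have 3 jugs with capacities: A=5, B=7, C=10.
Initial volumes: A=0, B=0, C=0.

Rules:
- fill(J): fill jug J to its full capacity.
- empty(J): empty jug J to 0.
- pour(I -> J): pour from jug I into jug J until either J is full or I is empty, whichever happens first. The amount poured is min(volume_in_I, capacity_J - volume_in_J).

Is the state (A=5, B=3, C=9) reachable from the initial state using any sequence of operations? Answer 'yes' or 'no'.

Answer: yes

Derivation:
BFS from (A=0, B=0, C=0):
  1. fill(A) -> (A=5 B=0 C=0)
  2. fill(B) -> (A=5 B=7 C=0)
  3. pour(B -> C) -> (A=5 B=0 C=7)
  4. pour(A -> B) -> (A=0 B=5 C=7)
  5. pour(C -> A) -> (A=5 B=5 C=2)
  6. pour(A -> B) -> (A=3 B=7 C=2)
  7. pour(B -> C) -> (A=3 B=0 C=9)
  8. pour(A -> B) -> (A=0 B=3 C=9)
  9. fill(A) -> (A=5 B=3 C=9)
Target reached → yes.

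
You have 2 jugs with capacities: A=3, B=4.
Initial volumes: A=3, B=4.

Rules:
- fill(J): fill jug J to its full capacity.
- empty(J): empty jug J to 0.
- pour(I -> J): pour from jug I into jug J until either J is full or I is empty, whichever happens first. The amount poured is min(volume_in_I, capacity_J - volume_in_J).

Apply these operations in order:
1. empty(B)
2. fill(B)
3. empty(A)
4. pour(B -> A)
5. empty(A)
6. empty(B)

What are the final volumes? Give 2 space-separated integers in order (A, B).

Answer: 0 0

Derivation:
Step 1: empty(B) -> (A=3 B=0)
Step 2: fill(B) -> (A=3 B=4)
Step 3: empty(A) -> (A=0 B=4)
Step 4: pour(B -> A) -> (A=3 B=1)
Step 5: empty(A) -> (A=0 B=1)
Step 6: empty(B) -> (A=0 B=0)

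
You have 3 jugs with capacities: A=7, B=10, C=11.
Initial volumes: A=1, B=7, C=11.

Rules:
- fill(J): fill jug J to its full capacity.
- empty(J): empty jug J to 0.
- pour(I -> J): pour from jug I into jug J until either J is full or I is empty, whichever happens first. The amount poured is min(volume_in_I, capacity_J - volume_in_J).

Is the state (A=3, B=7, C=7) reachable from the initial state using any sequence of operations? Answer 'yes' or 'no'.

Answer: no

Derivation:
BFS explored all 516 reachable states.
Reachable set includes: (0,0,0), (0,0,1), (0,0,2), (0,0,3), (0,0,4), (0,0,5), (0,0,6), (0,0,7), (0,0,8), (0,0,9), (0,0,10), (0,0,11) ...
Target (A=3, B=7, C=7) not in reachable set → no.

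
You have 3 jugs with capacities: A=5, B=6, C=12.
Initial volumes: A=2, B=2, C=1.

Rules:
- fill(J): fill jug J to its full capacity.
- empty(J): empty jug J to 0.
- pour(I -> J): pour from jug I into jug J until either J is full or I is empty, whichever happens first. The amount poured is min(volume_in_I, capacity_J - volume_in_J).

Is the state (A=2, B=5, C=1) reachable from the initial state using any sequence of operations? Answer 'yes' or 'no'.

BFS explored all 327 reachable states.
Reachable set includes: (0,0,0), (0,0,1), (0,0,2), (0,0,3), (0,0,4), (0,0,5), (0,0,6), (0,0,7), (0,0,8), (0,0,9), (0,0,10), (0,0,11) ...
Target (A=2, B=5, C=1) not in reachable set → no.

Answer: no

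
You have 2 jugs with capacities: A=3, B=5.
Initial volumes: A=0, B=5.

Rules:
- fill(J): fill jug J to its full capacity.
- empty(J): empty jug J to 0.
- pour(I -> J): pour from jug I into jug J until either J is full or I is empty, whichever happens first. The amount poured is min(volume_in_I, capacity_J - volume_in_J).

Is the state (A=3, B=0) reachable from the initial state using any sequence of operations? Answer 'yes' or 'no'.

BFS from (A=0, B=5):
  1. fill(A) -> (A=3 B=5)
  2. empty(B) -> (A=3 B=0)
Target reached → yes.

Answer: yes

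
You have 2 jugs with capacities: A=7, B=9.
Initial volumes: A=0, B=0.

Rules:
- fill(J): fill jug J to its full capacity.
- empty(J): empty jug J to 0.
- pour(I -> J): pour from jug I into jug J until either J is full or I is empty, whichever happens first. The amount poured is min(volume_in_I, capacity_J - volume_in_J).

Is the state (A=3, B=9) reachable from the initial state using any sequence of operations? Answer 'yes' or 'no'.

Answer: yes

Derivation:
BFS from (A=0, B=0):
  1. fill(A) -> (A=7 B=0)
  2. pour(A -> B) -> (A=0 B=7)
  3. fill(A) -> (A=7 B=7)
  4. pour(A -> B) -> (A=5 B=9)
  5. empty(B) -> (A=5 B=0)
  6. pour(A -> B) -> (A=0 B=5)
  7. fill(A) -> (A=7 B=5)
  8. pour(A -> B) -> (A=3 B=9)
Target reached → yes.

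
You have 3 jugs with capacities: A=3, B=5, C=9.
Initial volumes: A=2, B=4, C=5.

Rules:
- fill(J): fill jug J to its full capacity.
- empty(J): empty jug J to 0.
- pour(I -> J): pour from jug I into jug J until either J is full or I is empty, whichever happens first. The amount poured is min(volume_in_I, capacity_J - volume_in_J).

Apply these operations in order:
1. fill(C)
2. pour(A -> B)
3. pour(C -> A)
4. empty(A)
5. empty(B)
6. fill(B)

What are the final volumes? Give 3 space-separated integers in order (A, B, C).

Step 1: fill(C) -> (A=2 B=4 C=9)
Step 2: pour(A -> B) -> (A=1 B=5 C=9)
Step 3: pour(C -> A) -> (A=3 B=5 C=7)
Step 4: empty(A) -> (A=0 B=5 C=7)
Step 5: empty(B) -> (A=0 B=0 C=7)
Step 6: fill(B) -> (A=0 B=5 C=7)

Answer: 0 5 7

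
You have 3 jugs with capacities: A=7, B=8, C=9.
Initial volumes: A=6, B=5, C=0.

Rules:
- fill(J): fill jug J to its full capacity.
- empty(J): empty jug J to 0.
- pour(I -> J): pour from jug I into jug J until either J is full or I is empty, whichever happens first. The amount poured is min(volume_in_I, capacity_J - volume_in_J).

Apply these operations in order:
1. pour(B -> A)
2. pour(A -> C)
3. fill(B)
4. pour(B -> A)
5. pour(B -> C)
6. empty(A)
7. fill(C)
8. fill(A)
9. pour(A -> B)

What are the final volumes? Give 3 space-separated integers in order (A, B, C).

Step 1: pour(B -> A) -> (A=7 B=4 C=0)
Step 2: pour(A -> C) -> (A=0 B=4 C=7)
Step 3: fill(B) -> (A=0 B=8 C=7)
Step 4: pour(B -> A) -> (A=7 B=1 C=7)
Step 5: pour(B -> C) -> (A=7 B=0 C=8)
Step 6: empty(A) -> (A=0 B=0 C=8)
Step 7: fill(C) -> (A=0 B=0 C=9)
Step 8: fill(A) -> (A=7 B=0 C=9)
Step 9: pour(A -> B) -> (A=0 B=7 C=9)

Answer: 0 7 9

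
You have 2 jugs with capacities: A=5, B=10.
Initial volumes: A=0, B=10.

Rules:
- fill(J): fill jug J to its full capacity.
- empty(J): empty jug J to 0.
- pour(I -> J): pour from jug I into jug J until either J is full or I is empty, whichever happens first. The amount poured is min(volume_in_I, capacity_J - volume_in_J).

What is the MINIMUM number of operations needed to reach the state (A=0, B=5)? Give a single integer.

Answer: 2

Derivation:
BFS from (A=0, B=10). One shortest path:
  1. pour(B -> A) -> (A=5 B=5)
  2. empty(A) -> (A=0 B=5)
Reached target in 2 moves.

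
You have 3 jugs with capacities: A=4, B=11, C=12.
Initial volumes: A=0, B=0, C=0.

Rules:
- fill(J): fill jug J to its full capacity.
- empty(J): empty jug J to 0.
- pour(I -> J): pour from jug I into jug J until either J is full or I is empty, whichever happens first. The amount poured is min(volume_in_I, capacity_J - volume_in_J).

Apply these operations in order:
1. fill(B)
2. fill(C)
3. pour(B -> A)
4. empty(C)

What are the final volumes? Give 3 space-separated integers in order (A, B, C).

Answer: 4 7 0

Derivation:
Step 1: fill(B) -> (A=0 B=11 C=0)
Step 2: fill(C) -> (A=0 B=11 C=12)
Step 3: pour(B -> A) -> (A=4 B=7 C=12)
Step 4: empty(C) -> (A=4 B=7 C=0)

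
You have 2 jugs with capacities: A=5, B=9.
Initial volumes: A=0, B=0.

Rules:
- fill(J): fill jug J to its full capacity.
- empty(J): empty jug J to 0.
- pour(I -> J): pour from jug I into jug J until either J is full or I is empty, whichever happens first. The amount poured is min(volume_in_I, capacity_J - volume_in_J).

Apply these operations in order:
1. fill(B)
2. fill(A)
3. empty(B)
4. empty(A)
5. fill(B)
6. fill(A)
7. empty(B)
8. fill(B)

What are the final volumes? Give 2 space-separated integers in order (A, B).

Step 1: fill(B) -> (A=0 B=9)
Step 2: fill(A) -> (A=5 B=9)
Step 3: empty(B) -> (A=5 B=0)
Step 4: empty(A) -> (A=0 B=0)
Step 5: fill(B) -> (A=0 B=9)
Step 6: fill(A) -> (A=5 B=9)
Step 7: empty(B) -> (A=5 B=0)
Step 8: fill(B) -> (A=5 B=9)

Answer: 5 9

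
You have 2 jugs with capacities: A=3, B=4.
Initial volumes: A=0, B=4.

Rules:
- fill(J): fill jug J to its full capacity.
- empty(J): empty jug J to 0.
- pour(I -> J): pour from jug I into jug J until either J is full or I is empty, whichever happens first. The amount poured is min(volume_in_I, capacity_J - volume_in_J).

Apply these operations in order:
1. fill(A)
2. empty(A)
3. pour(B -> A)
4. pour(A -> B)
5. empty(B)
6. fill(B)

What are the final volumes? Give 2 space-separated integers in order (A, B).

Step 1: fill(A) -> (A=3 B=4)
Step 2: empty(A) -> (A=0 B=4)
Step 3: pour(B -> A) -> (A=3 B=1)
Step 4: pour(A -> B) -> (A=0 B=4)
Step 5: empty(B) -> (A=0 B=0)
Step 6: fill(B) -> (A=0 B=4)

Answer: 0 4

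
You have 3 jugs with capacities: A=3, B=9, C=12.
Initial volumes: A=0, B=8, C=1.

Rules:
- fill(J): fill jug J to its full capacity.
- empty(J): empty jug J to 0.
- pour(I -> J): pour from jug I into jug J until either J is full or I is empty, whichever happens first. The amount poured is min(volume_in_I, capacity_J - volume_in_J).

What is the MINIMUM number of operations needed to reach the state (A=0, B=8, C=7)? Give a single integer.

Answer: 4

Derivation:
BFS from (A=0, B=8, C=1). One shortest path:
  1. fill(A) -> (A=3 B=8 C=1)
  2. pour(A -> C) -> (A=0 B=8 C=4)
  3. fill(A) -> (A=3 B=8 C=4)
  4. pour(A -> C) -> (A=0 B=8 C=7)
Reached target in 4 moves.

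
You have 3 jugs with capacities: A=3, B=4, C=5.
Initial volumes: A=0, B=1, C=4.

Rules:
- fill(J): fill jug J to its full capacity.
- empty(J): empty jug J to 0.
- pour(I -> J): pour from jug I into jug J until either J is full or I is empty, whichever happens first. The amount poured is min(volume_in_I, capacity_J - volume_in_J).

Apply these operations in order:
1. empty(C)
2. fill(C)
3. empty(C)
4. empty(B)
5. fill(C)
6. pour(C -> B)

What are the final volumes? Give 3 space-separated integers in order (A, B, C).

Answer: 0 4 1

Derivation:
Step 1: empty(C) -> (A=0 B=1 C=0)
Step 2: fill(C) -> (A=0 B=1 C=5)
Step 3: empty(C) -> (A=0 B=1 C=0)
Step 4: empty(B) -> (A=0 B=0 C=0)
Step 5: fill(C) -> (A=0 B=0 C=5)
Step 6: pour(C -> B) -> (A=0 B=4 C=1)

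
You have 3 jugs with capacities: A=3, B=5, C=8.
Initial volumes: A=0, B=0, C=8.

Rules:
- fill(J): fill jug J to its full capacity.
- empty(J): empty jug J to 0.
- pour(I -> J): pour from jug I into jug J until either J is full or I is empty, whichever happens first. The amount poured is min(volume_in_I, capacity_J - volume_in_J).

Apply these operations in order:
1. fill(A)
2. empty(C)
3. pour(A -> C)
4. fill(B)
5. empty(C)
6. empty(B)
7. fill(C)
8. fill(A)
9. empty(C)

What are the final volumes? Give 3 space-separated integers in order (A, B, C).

Answer: 3 0 0

Derivation:
Step 1: fill(A) -> (A=3 B=0 C=8)
Step 2: empty(C) -> (A=3 B=0 C=0)
Step 3: pour(A -> C) -> (A=0 B=0 C=3)
Step 4: fill(B) -> (A=0 B=5 C=3)
Step 5: empty(C) -> (A=0 B=5 C=0)
Step 6: empty(B) -> (A=0 B=0 C=0)
Step 7: fill(C) -> (A=0 B=0 C=8)
Step 8: fill(A) -> (A=3 B=0 C=8)
Step 9: empty(C) -> (A=3 B=0 C=0)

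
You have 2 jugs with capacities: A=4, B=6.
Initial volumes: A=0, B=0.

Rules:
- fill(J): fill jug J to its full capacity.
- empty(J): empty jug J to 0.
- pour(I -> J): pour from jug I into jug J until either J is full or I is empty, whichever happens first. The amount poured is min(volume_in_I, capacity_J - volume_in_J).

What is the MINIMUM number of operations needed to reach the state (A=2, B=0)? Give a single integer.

BFS from (A=0, B=0). One shortest path:
  1. fill(B) -> (A=0 B=6)
  2. pour(B -> A) -> (A=4 B=2)
  3. empty(A) -> (A=0 B=2)
  4. pour(B -> A) -> (A=2 B=0)
Reached target in 4 moves.

Answer: 4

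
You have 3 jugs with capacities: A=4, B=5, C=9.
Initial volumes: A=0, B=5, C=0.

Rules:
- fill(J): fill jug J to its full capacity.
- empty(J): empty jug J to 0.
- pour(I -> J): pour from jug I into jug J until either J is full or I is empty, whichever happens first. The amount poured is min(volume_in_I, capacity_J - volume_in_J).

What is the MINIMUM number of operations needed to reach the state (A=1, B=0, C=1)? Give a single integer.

BFS from (A=0, B=5, C=0). One shortest path:
  1. pour(B -> A) -> (A=4 B=1 C=0)
  2. empty(A) -> (A=0 B=1 C=0)
  3. pour(B -> C) -> (A=0 B=0 C=1)
  4. fill(B) -> (A=0 B=5 C=1)
  5. pour(B -> A) -> (A=4 B=1 C=1)
  6. empty(A) -> (A=0 B=1 C=1)
  7. pour(B -> A) -> (A=1 B=0 C=1)
Reached target in 7 moves.

Answer: 7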